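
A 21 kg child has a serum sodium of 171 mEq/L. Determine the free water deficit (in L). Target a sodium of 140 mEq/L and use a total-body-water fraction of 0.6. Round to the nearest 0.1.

2.8 L

TBW = 0.6 · 21 = 12.6 L
Free water deficit = TBW · (Na/140 − 1)
= 12.6 · (171/140 − 1)
= 12.6 · 0.2214
= 2.79 L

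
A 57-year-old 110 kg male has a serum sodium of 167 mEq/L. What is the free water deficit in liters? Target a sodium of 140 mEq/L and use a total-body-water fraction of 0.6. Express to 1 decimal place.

TBW = 0.6 · 110 = 66 L
Free water deficit = TBW · (Na/140 − 1)
= 66 · (167/140 − 1)
= 66 · 0.1929
= 12.73 L

12.7 L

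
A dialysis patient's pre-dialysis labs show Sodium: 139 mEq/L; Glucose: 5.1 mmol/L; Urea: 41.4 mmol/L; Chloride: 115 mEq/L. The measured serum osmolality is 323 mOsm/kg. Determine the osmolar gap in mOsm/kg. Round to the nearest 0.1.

-1.5 mOsm/kg

Calculated osmolality = 2·Na + glucose + urea
= 2·139 + 5.1 + 41.4
= 278 + 5.10 + 41.40
= 324.5 mOsm/kg ≈ 324.5 mOsm/kg
Osmolar gap = measured − calculated = 323 − 324.5 = -1.5 mOsm/kg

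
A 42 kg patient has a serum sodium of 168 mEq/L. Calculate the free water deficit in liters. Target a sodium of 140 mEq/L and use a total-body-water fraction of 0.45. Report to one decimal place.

TBW = 0.45 · 42 = 18.9 L
Free water deficit = TBW · (Na/140 − 1)
= 18.9 · (168/140 − 1)
= 18.9 · 0.2
= 3.78 L

3.8 L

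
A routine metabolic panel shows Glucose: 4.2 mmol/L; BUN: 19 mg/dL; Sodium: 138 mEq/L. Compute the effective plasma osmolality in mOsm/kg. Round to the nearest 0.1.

280.2 mOsm/kg

Effective osmolality excludes urea (freely permeant across cell membranes):
2·Na + glucose
= 2·138 + 4.2
= 276 + 4.2
= 280.2 mOsm/kg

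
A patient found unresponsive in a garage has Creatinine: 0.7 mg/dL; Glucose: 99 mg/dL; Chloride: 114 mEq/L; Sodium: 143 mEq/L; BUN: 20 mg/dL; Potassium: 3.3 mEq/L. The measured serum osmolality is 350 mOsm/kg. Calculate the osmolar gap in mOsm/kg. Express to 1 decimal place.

51.4 mOsm/kg

Calculated osmolality = 2·Na + glucose/18 + BUN/2.8
= 2·143 + 99/18 + 20/2.8
= 286 + 5.50 + 7.14
= 298.64 mOsm/kg ≈ 298.6 mOsm/kg
Osmolar gap = measured − calculated = 350 − 298.6 = 51.4 mOsm/kg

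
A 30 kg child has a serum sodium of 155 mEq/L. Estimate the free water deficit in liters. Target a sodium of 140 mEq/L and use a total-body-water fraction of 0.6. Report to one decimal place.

1.9 L

TBW = 0.6 · 30 = 18 L
Free water deficit = TBW · (Na/140 − 1)
= 18 · (155/140 − 1)
= 18 · 0.1071
= 1.93 L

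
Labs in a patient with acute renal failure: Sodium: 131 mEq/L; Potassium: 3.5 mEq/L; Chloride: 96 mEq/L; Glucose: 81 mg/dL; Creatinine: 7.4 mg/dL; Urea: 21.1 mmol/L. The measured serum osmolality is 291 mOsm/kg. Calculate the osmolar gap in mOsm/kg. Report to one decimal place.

3.4 mOsm/kg

Calculated osmolality = 2·Na + glucose/18 + urea
= 2·131 + 81/18 + 21.1
= 262 + 4.50 + 21.10
= 287.6 mOsm/kg ≈ 287.6 mOsm/kg
Osmolar gap = measured − calculated = 291 − 287.6 = 3.4 mOsm/kg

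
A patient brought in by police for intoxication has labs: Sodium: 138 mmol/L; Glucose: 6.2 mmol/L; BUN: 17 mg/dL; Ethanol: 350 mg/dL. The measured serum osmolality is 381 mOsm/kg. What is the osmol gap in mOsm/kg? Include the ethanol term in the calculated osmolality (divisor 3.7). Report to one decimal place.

-1.9 mOsm/kg

Calculated osmolality = 2·Na + glucose + BUN/2.8 + ethanol/3.7
= 2·138 + 6.2 + 17/2.8 + 350/3.7
= 276 + 6.20 + 6.07 + 94.59
= 382.86 mOsm/kg ≈ 382.9 mOsm/kg
Osmolar gap = measured − calculated = 381 − 382.9 = -1.9 mOsm/kg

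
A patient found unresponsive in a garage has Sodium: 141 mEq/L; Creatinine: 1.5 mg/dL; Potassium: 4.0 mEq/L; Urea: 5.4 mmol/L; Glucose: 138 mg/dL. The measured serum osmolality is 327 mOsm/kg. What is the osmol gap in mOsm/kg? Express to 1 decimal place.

Calculated osmolality = 2·Na + glucose/18 + urea
= 2·141 + 138/18 + 5.4
= 282 + 7.67 + 5.40
= 295.07 mOsm/kg ≈ 295.1 mOsm/kg
Osmolar gap = measured − calculated = 327 − 295.1 = 31.9 mOsm/kg

31.9 mOsm/kg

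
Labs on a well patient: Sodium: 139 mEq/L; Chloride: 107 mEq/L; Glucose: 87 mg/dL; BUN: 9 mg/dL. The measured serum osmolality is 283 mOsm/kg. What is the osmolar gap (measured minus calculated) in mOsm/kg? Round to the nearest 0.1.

Calculated osmolality = 2·Na + glucose/18 + BUN/2.8
= 2·139 + 87/18 + 9/2.8
= 278 + 4.83 + 3.21
= 286.04 mOsm/kg ≈ 286.0 mOsm/kg
Osmolar gap = measured − calculated = 283 − 286.0 = -3.0 mOsm/kg

-3.0 mOsm/kg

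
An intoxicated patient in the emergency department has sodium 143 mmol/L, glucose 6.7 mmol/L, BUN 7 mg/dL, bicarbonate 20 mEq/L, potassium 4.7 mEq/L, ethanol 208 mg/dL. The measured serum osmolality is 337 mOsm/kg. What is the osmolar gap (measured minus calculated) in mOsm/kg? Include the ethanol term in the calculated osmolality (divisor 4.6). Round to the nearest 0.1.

Calculated osmolality = 2·Na + glucose + BUN/2.8 + ethanol/4.6
= 2·143 + 6.7 + 7/2.8 + 208/4.6
= 286 + 6.70 + 2.50 + 45.22
= 340.42 mOsm/kg ≈ 340.4 mOsm/kg
Osmolar gap = measured − calculated = 337 − 340.4 = -3.4 mOsm/kg

-3.4 mOsm/kg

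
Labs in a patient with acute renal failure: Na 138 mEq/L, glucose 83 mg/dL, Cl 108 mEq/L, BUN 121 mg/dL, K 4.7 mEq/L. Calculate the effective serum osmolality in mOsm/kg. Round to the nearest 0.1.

280.6 mOsm/kg

Effective osmolality excludes urea (freely permeant across cell membranes):
2·Na + glucose/18
= 2·138 + 83/18
= 276 + 4.61
= 280.61 mOsm/kg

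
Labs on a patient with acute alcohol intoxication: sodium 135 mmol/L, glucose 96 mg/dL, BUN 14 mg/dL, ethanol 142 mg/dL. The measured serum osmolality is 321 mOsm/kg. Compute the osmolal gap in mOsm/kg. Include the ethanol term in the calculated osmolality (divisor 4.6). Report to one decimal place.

9.8 mOsm/kg

Calculated osmolality = 2·Na + glucose/18 + BUN/2.8 + ethanol/4.6
= 2·135 + 96/18 + 14/2.8 + 142/4.6
= 270 + 5.33 + 5 + 30.87
= 311.2 mOsm/kg ≈ 311.2 mOsm/kg
Osmolar gap = measured − calculated = 321 − 311.2 = 9.8 mOsm/kg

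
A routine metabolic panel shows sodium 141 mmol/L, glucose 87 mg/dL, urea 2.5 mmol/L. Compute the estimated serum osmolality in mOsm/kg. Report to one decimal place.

Calculated osmolality = 2·Na + glucose/18 + urea
= 2·141 + 87/18 + 2.5
= 282 + 4.83 + 2.50
= 289.33 mOsm/kg

289.3 mOsm/kg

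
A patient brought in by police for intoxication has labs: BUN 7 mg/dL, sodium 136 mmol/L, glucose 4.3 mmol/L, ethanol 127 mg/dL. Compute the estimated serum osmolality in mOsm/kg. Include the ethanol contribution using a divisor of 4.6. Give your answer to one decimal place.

306.4 mOsm/kg

Calculated osmolality = 2·Na + glucose + BUN/2.8 + ethanol/4.6
= 2·136 + 4.3 + 7/2.8 + 127/4.6
= 272 + 4.30 + 2.50 + 27.61
= 306.41 mOsm/kg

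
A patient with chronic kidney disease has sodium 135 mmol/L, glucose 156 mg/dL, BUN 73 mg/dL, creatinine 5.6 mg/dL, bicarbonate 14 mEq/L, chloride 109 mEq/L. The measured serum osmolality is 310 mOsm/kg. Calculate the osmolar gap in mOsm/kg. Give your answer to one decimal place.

5.3 mOsm/kg

Calculated osmolality = 2·Na + glucose/18 + BUN/2.8
= 2·135 + 156/18 + 73/2.8
= 270 + 8.67 + 26.07
= 304.74 mOsm/kg ≈ 304.7 mOsm/kg
Osmolar gap = measured − calculated = 310 − 304.7 = 5.3 mOsm/kg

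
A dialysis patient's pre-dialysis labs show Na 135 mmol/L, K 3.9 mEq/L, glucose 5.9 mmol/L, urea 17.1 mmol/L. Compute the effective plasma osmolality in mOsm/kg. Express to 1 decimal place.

Effective osmolality excludes urea (freely permeant across cell membranes):
2·Na + glucose
= 2·135 + 5.9
= 270 + 5.9
= 275.9 mOsm/kg

275.9 mOsm/kg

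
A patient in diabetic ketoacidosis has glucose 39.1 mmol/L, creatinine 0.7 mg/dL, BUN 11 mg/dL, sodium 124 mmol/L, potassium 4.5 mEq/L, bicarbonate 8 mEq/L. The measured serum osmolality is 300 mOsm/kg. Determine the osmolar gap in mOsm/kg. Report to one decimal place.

Calculated osmolality = 2·Na + glucose + BUN/2.8
= 2·124 + 39.1 + 11/2.8
= 248 + 39.10 + 3.93
= 291.03 mOsm/kg ≈ 291.0 mOsm/kg
Osmolar gap = measured − calculated = 300 − 291.0 = 9.0 mOsm/kg

9.0 mOsm/kg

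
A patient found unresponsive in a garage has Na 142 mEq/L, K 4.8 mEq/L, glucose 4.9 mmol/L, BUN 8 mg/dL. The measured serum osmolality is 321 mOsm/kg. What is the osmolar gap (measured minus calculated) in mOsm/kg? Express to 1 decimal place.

29.2 mOsm/kg

Calculated osmolality = 2·Na + glucose + BUN/2.8
= 2·142 + 4.9 + 8/2.8
= 284 + 4.90 + 2.86
= 291.76 mOsm/kg ≈ 291.8 mOsm/kg
Osmolar gap = measured − calculated = 321 − 291.8 = 29.2 mOsm/kg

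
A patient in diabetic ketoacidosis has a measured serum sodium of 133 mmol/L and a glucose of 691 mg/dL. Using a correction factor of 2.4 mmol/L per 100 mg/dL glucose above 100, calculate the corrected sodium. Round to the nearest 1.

Corrected Na = measured Na + 2.4 · (glucose − 100)/100
= 133 + 2.4 · (691 − 100)/100
= 133 + 14.2
= 147.2 mmol/L

147 mmol/L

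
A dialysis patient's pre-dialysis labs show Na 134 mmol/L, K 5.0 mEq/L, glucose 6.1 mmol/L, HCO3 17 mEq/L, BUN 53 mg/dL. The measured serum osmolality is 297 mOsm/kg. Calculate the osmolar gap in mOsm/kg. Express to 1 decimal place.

Calculated osmolality = 2·Na + glucose + BUN/2.8
= 2·134 + 6.1 + 53/2.8
= 268 + 6.10 + 18.93
= 293.03 mOsm/kg ≈ 293.0 mOsm/kg
Osmolar gap = measured − calculated = 297 − 293.0 = 4.0 mOsm/kg

4.0 mOsm/kg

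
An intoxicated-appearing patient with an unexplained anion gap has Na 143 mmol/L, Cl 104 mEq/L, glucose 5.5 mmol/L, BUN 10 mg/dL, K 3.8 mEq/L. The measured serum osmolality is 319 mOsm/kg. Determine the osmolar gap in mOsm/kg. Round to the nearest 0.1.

Calculated osmolality = 2·Na + glucose + BUN/2.8
= 2·143 + 5.5 + 10/2.8
= 286 + 5.50 + 3.57
= 295.07 mOsm/kg ≈ 295.1 mOsm/kg
Osmolar gap = measured − calculated = 319 − 295.1 = 23.9 mOsm/kg

23.9 mOsm/kg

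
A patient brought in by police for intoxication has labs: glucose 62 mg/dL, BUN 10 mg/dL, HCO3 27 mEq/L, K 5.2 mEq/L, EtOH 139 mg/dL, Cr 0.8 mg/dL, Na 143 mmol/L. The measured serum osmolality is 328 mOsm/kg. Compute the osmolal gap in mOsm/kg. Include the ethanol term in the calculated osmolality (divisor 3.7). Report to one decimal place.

Calculated osmolality = 2·Na + glucose/18 + BUN/2.8 + ethanol/3.7
= 2·143 + 62/18 + 10/2.8 + 139/3.7
= 286 + 3.44 + 3.57 + 37.57
= 330.58 mOsm/kg ≈ 330.6 mOsm/kg
Osmolar gap = measured − calculated = 328 − 330.6 = -2.6 mOsm/kg

-2.6 mOsm/kg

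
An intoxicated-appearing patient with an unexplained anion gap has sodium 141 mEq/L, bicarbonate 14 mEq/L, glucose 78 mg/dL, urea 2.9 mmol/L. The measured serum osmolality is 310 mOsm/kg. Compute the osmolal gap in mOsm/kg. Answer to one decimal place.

Calculated osmolality = 2·Na + glucose/18 + urea
= 2·141 + 78/18 + 2.9
= 282 + 4.33 + 2.90
= 289.23 mOsm/kg ≈ 289.2 mOsm/kg
Osmolar gap = measured − calculated = 310 − 289.2 = 20.8 mOsm/kg

20.8 mOsm/kg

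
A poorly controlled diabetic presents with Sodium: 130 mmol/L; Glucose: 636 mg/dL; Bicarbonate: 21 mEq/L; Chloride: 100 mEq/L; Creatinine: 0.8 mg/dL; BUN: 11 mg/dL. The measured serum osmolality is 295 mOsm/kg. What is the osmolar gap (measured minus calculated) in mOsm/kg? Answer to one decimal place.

Calculated osmolality = 2·Na + glucose/18 + BUN/2.8
= 2·130 + 636/18 + 11/2.8
= 260 + 35.33 + 3.93
= 299.26 mOsm/kg ≈ 299.3 mOsm/kg
Osmolar gap = measured − calculated = 295 − 299.3 = -4.3 mOsm/kg

-4.3 mOsm/kg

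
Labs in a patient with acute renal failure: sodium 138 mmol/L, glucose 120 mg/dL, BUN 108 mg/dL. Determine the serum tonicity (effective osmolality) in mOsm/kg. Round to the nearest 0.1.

Effective osmolality excludes urea (freely permeant across cell membranes):
2·Na + glucose/18
= 2·138 + 120/18
= 276 + 6.67
= 282.67 mOsm/kg

282.7 mOsm/kg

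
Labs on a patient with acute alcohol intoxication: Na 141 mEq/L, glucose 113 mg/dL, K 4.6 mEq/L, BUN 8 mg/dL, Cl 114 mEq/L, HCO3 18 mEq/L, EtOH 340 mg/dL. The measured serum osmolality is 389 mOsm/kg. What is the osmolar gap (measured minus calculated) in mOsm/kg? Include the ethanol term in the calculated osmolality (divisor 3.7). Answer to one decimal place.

6.0 mOsm/kg

Calculated osmolality = 2·Na + glucose/18 + BUN/2.8 + ethanol/3.7
= 2·141 + 113/18 + 8/2.8 + 340/3.7
= 282 + 6.28 + 2.86 + 91.89
= 383.03 mOsm/kg ≈ 383.0 mOsm/kg
Osmolar gap = measured − calculated = 389 − 383.0 = 6.0 mOsm/kg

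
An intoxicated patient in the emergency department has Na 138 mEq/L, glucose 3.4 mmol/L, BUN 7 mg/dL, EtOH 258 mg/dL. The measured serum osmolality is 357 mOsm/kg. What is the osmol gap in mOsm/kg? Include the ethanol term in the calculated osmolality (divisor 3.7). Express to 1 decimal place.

Calculated osmolality = 2·Na + glucose + BUN/2.8 + ethanol/3.7
= 2·138 + 3.4 + 7/2.8 + 258/3.7
= 276 + 3.40 + 2.50 + 69.73
= 351.63 mOsm/kg ≈ 351.6 mOsm/kg
Osmolar gap = measured − calculated = 357 − 351.6 = 5.4 mOsm/kg

5.4 mOsm/kg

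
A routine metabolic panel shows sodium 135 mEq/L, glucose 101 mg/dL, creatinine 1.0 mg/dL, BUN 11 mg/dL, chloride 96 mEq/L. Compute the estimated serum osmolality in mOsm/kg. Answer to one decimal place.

Calculated osmolality = 2·Na + glucose/18 + BUN/2.8
= 2·135 + 101/18 + 11/2.8
= 270 + 5.61 + 3.93
= 279.54 mOsm/kg

279.5 mOsm/kg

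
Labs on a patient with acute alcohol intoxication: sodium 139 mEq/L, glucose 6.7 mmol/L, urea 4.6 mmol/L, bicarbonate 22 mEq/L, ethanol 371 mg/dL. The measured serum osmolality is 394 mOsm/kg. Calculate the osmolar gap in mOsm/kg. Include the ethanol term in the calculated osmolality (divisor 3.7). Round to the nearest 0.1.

4.4 mOsm/kg

Calculated osmolality = 2·Na + glucose + urea + ethanol/3.7
= 2·139 + 6.7 + 4.6 + 371/3.7
= 278 + 6.70 + 4.60 + 100.27
= 389.57 mOsm/kg ≈ 389.6 mOsm/kg
Osmolar gap = measured − calculated = 394 − 389.6 = 4.4 mOsm/kg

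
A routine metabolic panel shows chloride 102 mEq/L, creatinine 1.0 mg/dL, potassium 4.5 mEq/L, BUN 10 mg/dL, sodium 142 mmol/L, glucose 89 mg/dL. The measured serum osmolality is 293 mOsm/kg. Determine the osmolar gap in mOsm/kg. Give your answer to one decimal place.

0.5 mOsm/kg

Calculated osmolality = 2·Na + glucose/18 + BUN/2.8
= 2·142 + 89/18 + 10/2.8
= 284 + 4.94 + 3.57
= 292.51 mOsm/kg ≈ 292.5 mOsm/kg
Osmolar gap = measured − calculated = 293 − 292.5 = 0.5 mOsm/kg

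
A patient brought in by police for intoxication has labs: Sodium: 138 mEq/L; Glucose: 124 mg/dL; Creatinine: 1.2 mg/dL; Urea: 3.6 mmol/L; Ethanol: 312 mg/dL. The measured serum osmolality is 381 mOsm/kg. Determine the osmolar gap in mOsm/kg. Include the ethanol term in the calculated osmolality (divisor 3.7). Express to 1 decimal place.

Calculated osmolality = 2·Na + glucose/18 + urea + ethanol/3.7
= 2·138 + 124/18 + 3.6 + 312/3.7
= 276 + 6.89 + 3.60 + 84.32
= 370.81 mOsm/kg ≈ 370.8 mOsm/kg
Osmolar gap = measured − calculated = 381 − 370.8 = 10.2 mOsm/kg

10.2 mOsm/kg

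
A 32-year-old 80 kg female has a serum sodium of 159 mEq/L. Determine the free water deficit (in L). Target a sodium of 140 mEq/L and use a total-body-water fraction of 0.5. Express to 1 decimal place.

TBW = 0.5 · 80 = 40 L
Free water deficit = TBW · (Na/140 − 1)
= 40 · (159/140 − 1)
= 40 · 0.1357
= 5.43 L

5.4 L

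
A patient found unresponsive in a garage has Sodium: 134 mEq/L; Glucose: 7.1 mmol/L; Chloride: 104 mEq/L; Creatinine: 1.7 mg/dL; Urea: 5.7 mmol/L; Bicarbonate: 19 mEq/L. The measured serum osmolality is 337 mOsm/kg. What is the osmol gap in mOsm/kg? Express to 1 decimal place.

56.2 mOsm/kg

Calculated osmolality = 2·Na + glucose + urea
= 2·134 + 7.1 + 5.7
= 268 + 7.10 + 5.70
= 280.8 mOsm/kg ≈ 280.8 mOsm/kg
Osmolar gap = measured − calculated = 337 − 280.8 = 56.2 mOsm/kg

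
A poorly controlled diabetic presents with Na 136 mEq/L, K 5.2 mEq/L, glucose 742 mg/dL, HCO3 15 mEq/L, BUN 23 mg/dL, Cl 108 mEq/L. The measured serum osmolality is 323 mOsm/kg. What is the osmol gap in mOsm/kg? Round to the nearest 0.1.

Calculated osmolality = 2·Na + glucose/18 + BUN/2.8
= 2·136 + 742/18 + 23/2.8
= 272 + 41.22 + 8.21
= 321.43 mOsm/kg ≈ 321.4 mOsm/kg
Osmolar gap = measured − calculated = 323 − 321.4 = 1.6 mOsm/kg

1.6 mOsm/kg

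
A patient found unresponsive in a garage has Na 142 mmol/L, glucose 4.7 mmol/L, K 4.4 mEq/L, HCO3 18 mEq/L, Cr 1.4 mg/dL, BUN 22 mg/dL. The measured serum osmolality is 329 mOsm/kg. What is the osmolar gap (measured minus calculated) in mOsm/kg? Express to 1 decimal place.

32.4 mOsm/kg

Calculated osmolality = 2·Na + glucose + BUN/2.8
= 2·142 + 4.7 + 22/2.8
= 284 + 4.70 + 7.86
= 296.56 mOsm/kg ≈ 296.6 mOsm/kg
Osmolar gap = measured − calculated = 329 − 296.6 = 32.4 mOsm/kg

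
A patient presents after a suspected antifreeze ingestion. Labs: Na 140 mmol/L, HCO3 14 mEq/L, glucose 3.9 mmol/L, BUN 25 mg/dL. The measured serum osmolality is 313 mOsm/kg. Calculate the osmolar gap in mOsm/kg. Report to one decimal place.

Calculated osmolality = 2·Na + glucose + BUN/2.8
= 2·140 + 3.9 + 25/2.8
= 280 + 3.90 + 8.93
= 292.83 mOsm/kg ≈ 292.8 mOsm/kg
Osmolar gap = measured − calculated = 313 − 292.8 = 20.2 mOsm/kg

20.2 mOsm/kg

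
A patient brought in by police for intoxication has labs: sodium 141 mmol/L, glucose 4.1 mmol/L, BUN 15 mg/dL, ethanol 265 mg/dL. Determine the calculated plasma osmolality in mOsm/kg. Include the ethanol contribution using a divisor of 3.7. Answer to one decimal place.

363.1 mOsm/kg

Calculated osmolality = 2·Na + glucose + BUN/2.8 + ethanol/3.7
= 2·141 + 4.1 + 15/2.8 + 265/3.7
= 282 + 4.10 + 5.36 + 71.62
= 363.08 mOsm/kg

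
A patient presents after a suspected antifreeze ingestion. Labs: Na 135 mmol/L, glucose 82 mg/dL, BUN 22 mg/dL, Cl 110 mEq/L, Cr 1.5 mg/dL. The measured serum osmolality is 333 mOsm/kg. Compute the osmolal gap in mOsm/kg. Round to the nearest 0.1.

Calculated osmolality = 2·Na + glucose/18 + BUN/2.8
= 2·135 + 82/18 + 22/2.8
= 270 + 4.56 + 7.86
= 282.42 mOsm/kg ≈ 282.4 mOsm/kg
Osmolar gap = measured − calculated = 333 − 282.4 = 50.6 mOsm/kg

50.6 mOsm/kg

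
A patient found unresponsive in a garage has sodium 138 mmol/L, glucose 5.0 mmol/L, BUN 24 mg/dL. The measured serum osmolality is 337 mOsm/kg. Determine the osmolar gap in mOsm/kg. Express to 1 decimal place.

47.4 mOsm/kg

Calculated osmolality = 2·Na + glucose + BUN/2.8
= 2·138 + 5 + 24/2.8
= 276 + 5 + 8.57
= 289.57 mOsm/kg ≈ 289.6 mOsm/kg
Osmolar gap = measured − calculated = 337 − 289.6 = 47.4 mOsm/kg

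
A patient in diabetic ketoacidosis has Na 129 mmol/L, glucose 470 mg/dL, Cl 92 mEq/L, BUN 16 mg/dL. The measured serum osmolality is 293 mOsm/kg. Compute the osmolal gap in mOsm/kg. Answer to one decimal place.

Calculated osmolality = 2·Na + glucose/18 + BUN/2.8
= 2·129 + 470/18 + 16/2.8
= 258 + 26.11 + 5.71
= 289.82 mOsm/kg ≈ 289.8 mOsm/kg
Osmolar gap = measured − calculated = 293 − 289.8 = 3.2 mOsm/kg

3.2 mOsm/kg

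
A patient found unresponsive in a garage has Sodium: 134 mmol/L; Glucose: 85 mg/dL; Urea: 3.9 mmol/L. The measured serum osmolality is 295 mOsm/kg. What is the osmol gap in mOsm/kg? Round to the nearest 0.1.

Calculated osmolality = 2·Na + glucose/18 + urea
= 2·134 + 85/18 + 3.9
= 268 + 4.72 + 3.90
= 276.62 mOsm/kg ≈ 276.6 mOsm/kg
Osmolar gap = measured − calculated = 295 − 276.6 = 18.4 mOsm/kg

18.4 mOsm/kg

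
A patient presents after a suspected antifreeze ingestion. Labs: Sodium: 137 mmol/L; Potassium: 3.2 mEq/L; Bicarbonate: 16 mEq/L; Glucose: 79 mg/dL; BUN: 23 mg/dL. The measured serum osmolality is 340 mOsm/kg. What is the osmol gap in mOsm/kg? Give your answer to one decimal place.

Calculated osmolality = 2·Na + glucose/18 + BUN/2.8
= 2·137 + 79/18 + 23/2.8
= 274 + 4.39 + 8.21
= 286.6 mOsm/kg ≈ 286.6 mOsm/kg
Osmolar gap = measured − calculated = 340 − 286.6 = 53.4 mOsm/kg

53.4 mOsm/kg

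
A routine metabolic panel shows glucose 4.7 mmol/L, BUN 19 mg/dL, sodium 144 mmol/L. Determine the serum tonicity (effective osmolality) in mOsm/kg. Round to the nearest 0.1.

Effective osmolality excludes urea (freely permeant across cell membranes):
2·Na + glucose
= 2·144 + 4.7
= 288 + 4.7
= 292.7 mOsm/kg

292.7 mOsm/kg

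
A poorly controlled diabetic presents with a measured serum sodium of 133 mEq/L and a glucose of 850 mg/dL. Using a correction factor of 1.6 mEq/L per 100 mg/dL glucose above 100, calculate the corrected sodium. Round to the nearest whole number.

Corrected Na = measured Na + 1.6 · (glucose − 100)/100
= 133 + 1.6 · (850 − 100)/100
= 133 + 12
= 145 mEq/L

145 mEq/L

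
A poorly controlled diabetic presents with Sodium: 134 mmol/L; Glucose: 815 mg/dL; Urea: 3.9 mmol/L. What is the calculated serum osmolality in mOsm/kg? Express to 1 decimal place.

Calculated osmolality = 2·Na + glucose/18 + urea
= 2·134 + 815/18 + 3.9
= 268 + 45.28 + 3.90
= 317.18 mOsm/kg

317.2 mOsm/kg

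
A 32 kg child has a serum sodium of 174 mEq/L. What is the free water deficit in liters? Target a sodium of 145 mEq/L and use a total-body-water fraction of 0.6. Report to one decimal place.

3.8 L

TBW = 0.6 · 32 = 19.2 L
Free water deficit = TBW · (Na/145 − 1)
= 19.2 · (174/145 − 1)
= 19.2 · 0.2
= 3.84 L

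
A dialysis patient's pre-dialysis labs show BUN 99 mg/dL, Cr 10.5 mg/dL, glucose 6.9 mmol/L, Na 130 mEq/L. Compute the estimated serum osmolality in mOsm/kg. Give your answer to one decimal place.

Calculated osmolality = 2·Na + glucose + BUN/2.8
= 2·130 + 6.9 + 99/2.8
= 260 + 6.90 + 35.36
= 302.26 mOsm/kg

302.3 mOsm/kg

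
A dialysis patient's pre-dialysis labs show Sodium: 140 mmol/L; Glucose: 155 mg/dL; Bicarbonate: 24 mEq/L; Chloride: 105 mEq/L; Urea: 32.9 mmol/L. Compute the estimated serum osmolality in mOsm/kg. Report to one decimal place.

321.5 mOsm/kg

Calculated osmolality = 2·Na + glucose/18 + urea
= 2·140 + 155/18 + 32.9
= 280 + 8.61 + 32.90
= 321.51 mOsm/kg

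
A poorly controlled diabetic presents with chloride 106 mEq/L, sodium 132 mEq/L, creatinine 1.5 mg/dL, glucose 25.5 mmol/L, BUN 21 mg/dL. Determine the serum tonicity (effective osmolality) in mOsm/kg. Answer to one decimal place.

Effective osmolality excludes urea (freely permeant across cell membranes):
2·Na + glucose
= 2·132 + 25.5
= 264 + 25.5
= 289.5 mOsm/kg

289.5 mOsm/kg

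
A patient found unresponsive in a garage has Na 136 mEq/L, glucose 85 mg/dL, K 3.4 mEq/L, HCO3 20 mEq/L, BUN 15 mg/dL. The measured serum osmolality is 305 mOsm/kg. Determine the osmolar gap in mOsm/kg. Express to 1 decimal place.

Calculated osmolality = 2·Na + glucose/18 + BUN/2.8
= 2·136 + 85/18 + 15/2.8
= 272 + 4.72 + 5.36
= 282.08 mOsm/kg ≈ 282.1 mOsm/kg
Osmolar gap = measured − calculated = 305 − 282.1 = 22.9 mOsm/kg

22.9 mOsm/kg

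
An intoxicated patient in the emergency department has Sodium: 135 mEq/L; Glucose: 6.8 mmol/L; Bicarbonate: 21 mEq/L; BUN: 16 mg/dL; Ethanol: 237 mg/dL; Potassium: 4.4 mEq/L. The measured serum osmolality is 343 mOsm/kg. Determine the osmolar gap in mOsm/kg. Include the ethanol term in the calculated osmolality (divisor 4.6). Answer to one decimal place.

Calculated osmolality = 2·Na + glucose + BUN/2.8 + ethanol/4.6
= 2·135 + 6.8 + 16/2.8 + 237/4.6
= 270 + 6.80 + 5.71 + 51.52
= 334.03 mOsm/kg ≈ 334.0 mOsm/kg
Osmolar gap = measured − calculated = 343 − 334.0 = 9.0 mOsm/kg

9.0 mOsm/kg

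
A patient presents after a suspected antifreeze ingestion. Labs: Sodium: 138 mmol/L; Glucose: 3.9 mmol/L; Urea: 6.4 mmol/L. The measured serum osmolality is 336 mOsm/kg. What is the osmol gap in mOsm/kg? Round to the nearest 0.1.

Calculated osmolality = 2·Na + glucose + urea
= 2·138 + 3.9 + 6.4
= 276 + 3.90 + 6.40
= 286.3 mOsm/kg ≈ 286.3 mOsm/kg
Osmolar gap = measured − calculated = 336 − 286.3 = 49.7 mOsm/kg

49.7 mOsm/kg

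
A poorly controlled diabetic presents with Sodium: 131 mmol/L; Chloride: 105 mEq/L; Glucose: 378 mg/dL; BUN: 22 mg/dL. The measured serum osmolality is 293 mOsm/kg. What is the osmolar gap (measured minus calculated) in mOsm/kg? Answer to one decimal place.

Calculated osmolality = 2·Na + glucose/18 + BUN/2.8
= 2·131 + 378/18 + 22/2.8
= 262 + 21 + 7.86
= 290.86 mOsm/kg ≈ 290.9 mOsm/kg
Osmolar gap = measured − calculated = 293 − 290.9 = 2.1 mOsm/kg

2.1 mOsm/kg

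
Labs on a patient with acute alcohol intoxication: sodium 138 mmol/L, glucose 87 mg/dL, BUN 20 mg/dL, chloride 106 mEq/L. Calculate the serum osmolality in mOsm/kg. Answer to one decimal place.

Calculated osmolality = 2·Na + glucose/18 + BUN/2.8
= 2·138 + 87/18 + 20/2.8
= 276 + 4.83 + 7.14
= 287.97 mOsm/kg

288.0 mOsm/kg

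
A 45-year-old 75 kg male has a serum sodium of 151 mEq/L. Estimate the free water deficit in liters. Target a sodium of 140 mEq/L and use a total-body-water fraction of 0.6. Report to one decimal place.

3.5 L

TBW = 0.6 · 75 = 45 L
Free water deficit = TBW · (Na/140 − 1)
= 45 · (151/140 − 1)
= 45 · 0.0786
= 3.54 L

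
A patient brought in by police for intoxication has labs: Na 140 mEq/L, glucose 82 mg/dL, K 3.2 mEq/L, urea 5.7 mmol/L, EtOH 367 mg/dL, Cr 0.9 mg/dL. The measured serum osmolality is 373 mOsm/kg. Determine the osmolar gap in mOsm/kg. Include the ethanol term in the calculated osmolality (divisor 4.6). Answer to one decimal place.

Calculated osmolality = 2·Na + glucose/18 + urea + ethanol/4.6
= 2·140 + 82/18 + 5.7 + 367/4.6
= 280 + 4.56 + 5.70 + 79.78
= 370.04 mOsm/kg ≈ 370.0 mOsm/kg
Osmolar gap = measured − calculated = 373 − 370.0 = 3.0 mOsm/kg

3.0 mOsm/kg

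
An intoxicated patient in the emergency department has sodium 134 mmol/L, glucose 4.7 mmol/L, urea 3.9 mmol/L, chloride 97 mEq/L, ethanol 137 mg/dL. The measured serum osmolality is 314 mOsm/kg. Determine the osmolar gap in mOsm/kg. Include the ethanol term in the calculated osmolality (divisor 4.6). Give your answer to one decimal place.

7.6 mOsm/kg

Calculated osmolality = 2·Na + glucose + urea + ethanol/4.6
= 2·134 + 4.7 + 3.9 + 137/4.6
= 268 + 4.70 + 3.90 + 29.78
= 306.38 mOsm/kg ≈ 306.4 mOsm/kg
Osmolar gap = measured − calculated = 314 − 306.4 = 7.6 mOsm/kg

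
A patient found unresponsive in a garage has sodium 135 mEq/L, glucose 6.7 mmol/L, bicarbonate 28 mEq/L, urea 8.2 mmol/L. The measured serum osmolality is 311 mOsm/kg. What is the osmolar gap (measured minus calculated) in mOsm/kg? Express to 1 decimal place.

26.1 mOsm/kg

Calculated osmolality = 2·Na + glucose + urea
= 2·135 + 6.7 + 8.2
= 270 + 6.70 + 8.20
= 284.9 mOsm/kg ≈ 284.9 mOsm/kg
Osmolar gap = measured − calculated = 311 − 284.9 = 26.1 mOsm/kg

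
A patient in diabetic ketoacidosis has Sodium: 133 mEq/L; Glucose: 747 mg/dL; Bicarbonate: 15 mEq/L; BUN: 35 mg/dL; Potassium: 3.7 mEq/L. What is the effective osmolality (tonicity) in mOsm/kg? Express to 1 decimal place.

Effective osmolality excludes urea (freely permeant across cell membranes):
2·Na + glucose/18
= 2·133 + 747/18
= 266 + 41.5
= 307.5 mOsm/kg

307.5 mOsm/kg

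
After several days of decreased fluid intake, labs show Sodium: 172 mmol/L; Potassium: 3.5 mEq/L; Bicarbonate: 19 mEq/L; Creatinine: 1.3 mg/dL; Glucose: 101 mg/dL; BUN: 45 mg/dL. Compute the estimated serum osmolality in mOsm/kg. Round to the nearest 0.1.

365.7 mOsm/kg

Calculated osmolality = 2·Na + glucose/18 + BUN/2.8
= 2·172 + 101/18 + 45/2.8
= 344 + 5.61 + 16.07
= 365.68 mOsm/kg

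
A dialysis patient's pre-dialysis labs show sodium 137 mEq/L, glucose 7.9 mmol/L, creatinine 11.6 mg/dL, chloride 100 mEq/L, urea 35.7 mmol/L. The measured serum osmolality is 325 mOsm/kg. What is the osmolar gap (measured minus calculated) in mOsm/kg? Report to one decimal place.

Calculated osmolality = 2·Na + glucose + urea
= 2·137 + 7.9 + 35.7
= 274 + 7.90 + 35.70
= 317.6 mOsm/kg ≈ 317.6 mOsm/kg
Osmolar gap = measured − calculated = 325 − 317.6 = 7.4 mOsm/kg

7.4 mOsm/kg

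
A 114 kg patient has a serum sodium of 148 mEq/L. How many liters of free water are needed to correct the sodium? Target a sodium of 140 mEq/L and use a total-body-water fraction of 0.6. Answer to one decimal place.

3.9 L

TBW = 0.6 · 114 = 68.4 L
Free water deficit = TBW · (Na/140 − 1)
= 68.4 · (148/140 − 1)
= 68.4 · 0.0571
= 3.91 L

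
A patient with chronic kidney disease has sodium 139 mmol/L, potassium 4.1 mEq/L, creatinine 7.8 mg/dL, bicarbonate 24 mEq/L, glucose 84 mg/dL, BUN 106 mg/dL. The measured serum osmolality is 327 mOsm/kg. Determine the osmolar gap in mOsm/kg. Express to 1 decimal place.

Calculated osmolality = 2·Na + glucose/18 + BUN/2.8
= 2·139 + 84/18 + 106/2.8
= 278 + 4.67 + 37.86
= 320.53 mOsm/kg ≈ 320.5 mOsm/kg
Osmolar gap = measured − calculated = 327 − 320.5 = 6.5 mOsm/kg

6.5 mOsm/kg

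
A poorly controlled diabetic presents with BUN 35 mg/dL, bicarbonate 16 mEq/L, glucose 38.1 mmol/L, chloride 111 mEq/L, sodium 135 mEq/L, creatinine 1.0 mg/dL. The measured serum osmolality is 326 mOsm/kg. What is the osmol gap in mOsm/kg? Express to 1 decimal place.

5.4 mOsm/kg

Calculated osmolality = 2·Na + glucose + BUN/2.8
= 2·135 + 38.1 + 35/2.8
= 270 + 38.10 + 12.50
= 320.6 mOsm/kg ≈ 320.6 mOsm/kg
Osmolar gap = measured − calculated = 326 − 320.6 = 5.4 mOsm/kg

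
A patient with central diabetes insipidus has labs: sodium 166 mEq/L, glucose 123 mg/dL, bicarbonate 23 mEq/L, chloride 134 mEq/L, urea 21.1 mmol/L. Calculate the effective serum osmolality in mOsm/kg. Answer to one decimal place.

338.8 mOsm/kg

Effective osmolality excludes urea (freely permeant across cell membranes):
2·Na + glucose/18
= 2·166 + 123/18
= 332 + 6.83
= 338.83 mOsm/kg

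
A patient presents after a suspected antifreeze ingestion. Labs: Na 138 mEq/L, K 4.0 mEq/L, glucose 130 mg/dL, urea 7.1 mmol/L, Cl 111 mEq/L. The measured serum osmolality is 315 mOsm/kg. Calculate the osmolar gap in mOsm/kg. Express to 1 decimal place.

24.7 mOsm/kg

Calculated osmolality = 2·Na + glucose/18 + urea
= 2·138 + 130/18 + 7.1
= 276 + 7.22 + 7.10
= 290.32 mOsm/kg ≈ 290.3 mOsm/kg
Osmolar gap = measured − calculated = 315 − 290.3 = 24.7 mOsm/kg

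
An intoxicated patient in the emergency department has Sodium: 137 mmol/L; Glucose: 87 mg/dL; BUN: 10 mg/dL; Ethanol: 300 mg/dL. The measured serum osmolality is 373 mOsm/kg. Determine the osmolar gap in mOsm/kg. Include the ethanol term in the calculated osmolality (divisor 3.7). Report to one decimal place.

Calculated osmolality = 2·Na + glucose/18 + BUN/2.8 + ethanol/3.7
= 2·137 + 87/18 + 10/2.8 + 300/3.7
= 274 + 4.83 + 3.57 + 81.08
= 363.48 mOsm/kg ≈ 363.5 mOsm/kg
Osmolar gap = measured − calculated = 373 − 363.5 = 9.5 mOsm/kg

9.5 mOsm/kg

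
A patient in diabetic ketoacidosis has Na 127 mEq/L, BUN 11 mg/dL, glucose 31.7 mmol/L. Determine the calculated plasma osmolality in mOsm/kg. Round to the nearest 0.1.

Calculated osmolality = 2·Na + glucose + BUN/2.8
= 2·127 + 31.7 + 11/2.8
= 254 + 31.70 + 3.93
= 289.63 mOsm/kg

289.6 mOsm/kg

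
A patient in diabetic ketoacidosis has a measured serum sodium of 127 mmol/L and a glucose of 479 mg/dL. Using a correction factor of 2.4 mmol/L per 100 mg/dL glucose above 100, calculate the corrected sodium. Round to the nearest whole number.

136 mmol/L

Corrected Na = measured Na + 2.4 · (glucose − 100)/100
= 127 + 2.4 · (479 − 100)/100
= 127 + 9.1
= 136.1 mmol/L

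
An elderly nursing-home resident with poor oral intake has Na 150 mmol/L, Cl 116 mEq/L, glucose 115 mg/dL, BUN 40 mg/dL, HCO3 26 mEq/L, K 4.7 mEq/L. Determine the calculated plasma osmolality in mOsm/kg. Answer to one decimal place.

320.7 mOsm/kg

Calculated osmolality = 2·Na + glucose/18 + BUN/2.8
= 2·150 + 115/18 + 40/2.8
= 300 + 6.39 + 14.29
= 320.68 mOsm/kg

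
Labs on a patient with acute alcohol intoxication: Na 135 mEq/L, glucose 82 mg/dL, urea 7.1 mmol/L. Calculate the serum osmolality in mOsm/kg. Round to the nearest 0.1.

281.7 mOsm/kg

Calculated osmolality = 2·Na + glucose/18 + urea
= 2·135 + 82/18 + 7.1
= 270 + 4.56 + 7.10
= 281.66 mOsm/kg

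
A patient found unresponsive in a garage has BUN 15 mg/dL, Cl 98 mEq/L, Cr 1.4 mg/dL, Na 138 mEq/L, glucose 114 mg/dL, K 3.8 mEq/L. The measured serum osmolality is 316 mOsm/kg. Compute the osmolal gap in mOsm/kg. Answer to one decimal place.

28.3 mOsm/kg

Calculated osmolality = 2·Na + glucose/18 + BUN/2.8
= 2·138 + 114/18 + 15/2.8
= 276 + 6.33 + 5.36
= 287.69 mOsm/kg ≈ 287.7 mOsm/kg
Osmolar gap = measured − calculated = 316 − 287.7 = 28.3 mOsm/kg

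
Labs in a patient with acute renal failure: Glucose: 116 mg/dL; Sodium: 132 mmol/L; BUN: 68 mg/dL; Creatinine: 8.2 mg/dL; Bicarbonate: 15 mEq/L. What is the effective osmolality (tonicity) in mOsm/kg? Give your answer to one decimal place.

Effective osmolality excludes urea (freely permeant across cell membranes):
2·Na + glucose/18
= 2·132 + 116/18
= 264 + 6.44
= 270.44 mOsm/kg

270.4 mOsm/kg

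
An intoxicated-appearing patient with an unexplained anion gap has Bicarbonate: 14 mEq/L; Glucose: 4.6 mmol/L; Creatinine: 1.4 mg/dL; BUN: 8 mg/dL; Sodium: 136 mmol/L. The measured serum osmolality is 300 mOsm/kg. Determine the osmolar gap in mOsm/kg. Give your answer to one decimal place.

20.5 mOsm/kg

Calculated osmolality = 2·Na + glucose + BUN/2.8
= 2·136 + 4.6 + 8/2.8
= 272 + 4.60 + 2.86
= 279.46 mOsm/kg ≈ 279.5 mOsm/kg
Osmolar gap = measured − calculated = 300 − 279.5 = 20.5 mOsm/kg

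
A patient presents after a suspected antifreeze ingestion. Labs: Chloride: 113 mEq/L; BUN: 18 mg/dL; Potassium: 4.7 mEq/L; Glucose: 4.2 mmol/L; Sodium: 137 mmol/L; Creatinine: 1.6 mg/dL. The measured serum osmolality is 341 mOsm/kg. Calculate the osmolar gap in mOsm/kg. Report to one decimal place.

Calculated osmolality = 2·Na + glucose + BUN/2.8
= 2·137 + 4.2 + 18/2.8
= 274 + 4.20 + 6.43
= 284.63 mOsm/kg ≈ 284.6 mOsm/kg
Osmolar gap = measured − calculated = 341 − 284.6 = 56.4 mOsm/kg

56.4 mOsm/kg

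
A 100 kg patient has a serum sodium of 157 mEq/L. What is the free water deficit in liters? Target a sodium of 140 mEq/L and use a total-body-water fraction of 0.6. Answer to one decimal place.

TBW = 0.6 · 100 = 60 L
Free water deficit = TBW · (Na/140 − 1)
= 60 · (157/140 − 1)
= 60 · 0.1214
= 7.28 L

7.3 L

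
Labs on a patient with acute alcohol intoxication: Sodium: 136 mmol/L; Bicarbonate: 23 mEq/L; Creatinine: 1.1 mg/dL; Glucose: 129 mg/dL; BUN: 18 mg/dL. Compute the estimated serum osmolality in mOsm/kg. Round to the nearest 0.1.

Calculated osmolality = 2·Na + glucose/18 + BUN/2.8
= 2·136 + 129/18 + 18/2.8
= 272 + 7.17 + 6.43
= 285.6 mOsm/kg

285.6 mOsm/kg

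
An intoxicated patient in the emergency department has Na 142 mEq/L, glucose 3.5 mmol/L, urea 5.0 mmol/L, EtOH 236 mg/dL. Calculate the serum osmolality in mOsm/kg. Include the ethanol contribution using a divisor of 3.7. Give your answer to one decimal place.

Calculated osmolality = 2·Na + glucose + urea + ethanol/3.7
= 2·142 + 3.5 + 5 + 236/3.7
= 284 + 3.50 + 5 + 63.78
= 356.28 mOsm/kg

356.3 mOsm/kg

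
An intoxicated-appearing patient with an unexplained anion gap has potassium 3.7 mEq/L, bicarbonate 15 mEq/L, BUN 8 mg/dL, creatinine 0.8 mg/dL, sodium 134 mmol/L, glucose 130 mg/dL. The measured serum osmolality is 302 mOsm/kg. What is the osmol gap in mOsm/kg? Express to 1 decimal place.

Calculated osmolality = 2·Na + glucose/18 + BUN/2.8
= 2·134 + 130/18 + 8/2.8
= 268 + 7.22 + 2.86
= 278.08 mOsm/kg ≈ 278.1 mOsm/kg
Osmolar gap = measured − calculated = 302 − 278.1 = 23.9 mOsm/kg

23.9 mOsm/kg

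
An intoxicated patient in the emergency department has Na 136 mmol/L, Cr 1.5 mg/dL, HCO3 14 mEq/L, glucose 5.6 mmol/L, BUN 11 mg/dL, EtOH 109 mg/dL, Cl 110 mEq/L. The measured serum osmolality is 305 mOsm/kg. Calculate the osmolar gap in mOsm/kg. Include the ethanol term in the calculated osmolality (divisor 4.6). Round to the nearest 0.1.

Calculated osmolality = 2·Na + glucose + BUN/2.8 + ethanol/4.6
= 2·136 + 5.6 + 11/2.8 + 109/4.6
= 272 + 5.60 + 3.93 + 23.70
= 305.23 mOsm/kg ≈ 305.2 mOsm/kg
Osmolar gap = measured − calculated = 305 − 305.2 = -0.2 mOsm/kg

-0.2 mOsm/kg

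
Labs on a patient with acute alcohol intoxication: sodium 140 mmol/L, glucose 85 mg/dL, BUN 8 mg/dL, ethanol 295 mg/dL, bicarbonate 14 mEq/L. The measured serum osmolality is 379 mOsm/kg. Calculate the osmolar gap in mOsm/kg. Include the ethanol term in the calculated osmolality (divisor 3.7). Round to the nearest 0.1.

Calculated osmolality = 2·Na + glucose/18 + BUN/2.8 + ethanol/3.7
= 2·140 + 85/18 + 8/2.8 + 295/3.7
= 280 + 4.72 + 2.86 + 79.73
= 367.31 mOsm/kg ≈ 367.3 mOsm/kg
Osmolar gap = measured − calculated = 379 − 367.3 = 11.7 mOsm/kg

11.7 mOsm/kg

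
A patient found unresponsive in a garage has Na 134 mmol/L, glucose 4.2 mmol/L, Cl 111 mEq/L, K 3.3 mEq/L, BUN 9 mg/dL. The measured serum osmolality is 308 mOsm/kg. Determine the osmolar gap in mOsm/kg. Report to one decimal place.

Calculated osmolality = 2·Na + glucose + BUN/2.8
= 2·134 + 4.2 + 9/2.8
= 268 + 4.20 + 3.21
= 275.41 mOsm/kg ≈ 275.4 mOsm/kg
Osmolar gap = measured − calculated = 308 − 275.4 = 32.6 mOsm/kg

32.6 mOsm/kg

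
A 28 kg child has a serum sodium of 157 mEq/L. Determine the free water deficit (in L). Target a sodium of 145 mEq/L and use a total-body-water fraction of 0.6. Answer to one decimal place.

TBW = 0.6 · 28 = 16.8 L
Free water deficit = TBW · (Na/145 − 1)
= 16.8 · (157/145 − 1)
= 16.8 · 0.0828
= 1.39 L

1.4 L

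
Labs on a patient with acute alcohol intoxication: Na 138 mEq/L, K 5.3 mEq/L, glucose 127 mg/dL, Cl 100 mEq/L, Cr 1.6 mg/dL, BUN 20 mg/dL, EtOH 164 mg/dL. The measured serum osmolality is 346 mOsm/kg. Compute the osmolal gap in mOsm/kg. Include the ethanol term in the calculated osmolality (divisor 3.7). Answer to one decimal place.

Calculated osmolality = 2·Na + glucose/18 + BUN/2.8 + ethanol/3.7
= 2·138 + 127/18 + 20/2.8 + 164/3.7
= 276 + 7.06 + 7.14 + 44.32
= 334.52 mOsm/kg ≈ 334.5 mOsm/kg
Osmolar gap = measured − calculated = 346 − 334.5 = 11.5 mOsm/kg

11.5 mOsm/kg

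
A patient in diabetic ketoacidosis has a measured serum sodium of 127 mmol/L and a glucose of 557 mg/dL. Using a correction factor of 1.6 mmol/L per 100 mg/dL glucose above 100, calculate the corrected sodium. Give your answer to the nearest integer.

134 mmol/L

Corrected Na = measured Na + 1.6 · (glucose − 100)/100
= 127 + 1.6 · (557 − 100)/100
= 127 + 7.3
= 134.3 mmol/L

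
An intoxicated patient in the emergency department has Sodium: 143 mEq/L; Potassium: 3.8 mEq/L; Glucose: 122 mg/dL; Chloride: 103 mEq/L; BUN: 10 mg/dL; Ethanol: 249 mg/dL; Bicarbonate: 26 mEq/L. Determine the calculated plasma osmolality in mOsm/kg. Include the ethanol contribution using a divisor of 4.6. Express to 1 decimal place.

Calculated osmolality = 2·Na + glucose/18 + BUN/2.8 + ethanol/4.6
= 2·143 + 122/18 + 10/2.8 + 249/4.6
= 286 + 6.78 + 3.57 + 54.13
= 350.48 mOsm/kg

350.5 mOsm/kg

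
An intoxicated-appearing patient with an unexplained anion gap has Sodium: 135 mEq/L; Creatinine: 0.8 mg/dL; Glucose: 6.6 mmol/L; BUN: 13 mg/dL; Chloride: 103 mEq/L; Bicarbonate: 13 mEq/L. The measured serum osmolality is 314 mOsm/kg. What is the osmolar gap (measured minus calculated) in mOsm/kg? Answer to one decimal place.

Calculated osmolality = 2·Na + glucose + BUN/2.8
= 2·135 + 6.6 + 13/2.8
= 270 + 6.60 + 4.64
= 281.24 mOsm/kg ≈ 281.2 mOsm/kg
Osmolar gap = measured − calculated = 314 − 281.2 = 32.8 mOsm/kg

32.8 mOsm/kg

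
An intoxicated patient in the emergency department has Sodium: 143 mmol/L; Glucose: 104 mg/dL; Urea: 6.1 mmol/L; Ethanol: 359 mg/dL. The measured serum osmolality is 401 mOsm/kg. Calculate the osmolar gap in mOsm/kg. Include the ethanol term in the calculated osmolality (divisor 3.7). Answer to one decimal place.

6.1 mOsm/kg

Calculated osmolality = 2·Na + glucose/18 + urea + ethanol/3.7
= 2·143 + 104/18 + 6.1 + 359/3.7
= 286 + 5.78 + 6.10 + 97.03
= 394.91 mOsm/kg ≈ 394.9 mOsm/kg
Osmolar gap = measured − calculated = 401 − 394.9 = 6.1 mOsm/kg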